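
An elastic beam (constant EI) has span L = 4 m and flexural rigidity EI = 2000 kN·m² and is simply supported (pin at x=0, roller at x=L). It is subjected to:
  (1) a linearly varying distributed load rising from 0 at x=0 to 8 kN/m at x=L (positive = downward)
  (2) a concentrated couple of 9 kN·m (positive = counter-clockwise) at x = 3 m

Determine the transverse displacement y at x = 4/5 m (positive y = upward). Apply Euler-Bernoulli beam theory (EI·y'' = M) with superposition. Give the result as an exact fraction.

Load 1 — triangular load w₀=8 kN/m (0→w₀ over full span):
  y_1 = -w₀x(7L⁴-10L²x²+3x⁴)/(360LEI) = -8·(4/5)·(7·4⁴-10·4²·(4/5)²+3·(4/5)⁴)/(360·4·2000) = -22016/5859375 m
Load 2 — applied couple M₀=9 kN·m at a=3 m (b=L-a=1):
  y_2 = (M₀x³/(6L)+C₁x)/EI  [x≤a] with C₁=M₀(3b²-L²)/(6L)=-39/8 = (9·(4/5)³/(6·4)+(-39/8)·(4/5))/2000 = -927/500000 m
Superposition: y = Σ y_i = -1052137/187500000 m ≈ -0.005611 m

y(4/5) = -1052137/187500000 m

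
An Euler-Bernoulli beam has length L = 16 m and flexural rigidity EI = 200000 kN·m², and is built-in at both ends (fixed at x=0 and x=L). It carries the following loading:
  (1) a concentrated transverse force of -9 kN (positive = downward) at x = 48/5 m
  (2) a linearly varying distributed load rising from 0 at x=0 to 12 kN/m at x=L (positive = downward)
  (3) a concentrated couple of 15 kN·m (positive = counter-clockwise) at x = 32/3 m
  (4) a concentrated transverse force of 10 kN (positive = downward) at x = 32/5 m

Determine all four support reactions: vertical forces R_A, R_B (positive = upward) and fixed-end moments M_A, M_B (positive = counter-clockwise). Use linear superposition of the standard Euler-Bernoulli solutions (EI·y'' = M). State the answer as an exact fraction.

Load 1 — point force P=-9 kN at a=48/5 m (b=L-a=32/5):
  R_A = Pb²(3a+b)/L³ = (-9)·(32/5)²·(3·(48/5)+(32/5))/16³ = -396/125 kN
  M_A = Pab²/L² = (-9)·(48/5)·(32/5)²/16² = -1728/125 kN·m
  R_B = Pa²(a+3b)/L³ = (-9)·(48/5)²·((48/5)+3·(32/5))/16³ = -729/125 kN
  M_B = -Pa²b/L² = -(-9)·(48/5)²·(32/5)/16² = 2592/125 kN·m
Load 2 — triangular load w₀=12 kN/m (0→w₀ over full span):
  R_A = 3w₀L/20 = 3·12·16/20 = 144/5 kN
  M_A = w₀L²/30 = 12·16²/30 = 512/5 kN·m
  R_B = 7w₀L/20 = 7·12·16/20 = 336/5 kN
  M_B = -w₀L²/20 = -12·16²/20 = -768/5 kN·m
Load 3 — applied couple M₀=15 kN·m at a=32/3 m (b=L-a=16/3):
  R_A = 6M₀ab/L³ = 6·15·(32/3)·(16/3)/16³ = 5/4 kN
  M_A = M₀b(2a-b)/L² = 15·(16/3)·(2·(32/3)-(16/3))/16² = 5 kN·m
  R_B = -6M₀ab/L³ = -6·15·(32/3)·(16/3)/16³ = -5/4 kN
  M_B = M₀a(2b-a)/L² = 15·(32/3)·(2·(16/3)-(32/3))/16² = 0 kN·m
Load 4 — point force P=10 kN at a=32/5 m (b=L-a=48/5):
  R_A = Pb²(3a+b)/L³ = 10·(48/5)²·(3·(32/5)+(48/5))/16³ = 162/25 kN
  M_A = Pab²/L² = 10·(32/5)·(48/5)²/16² = 576/25 kN·m
  R_B = Pa²(a+3b)/L³ = 10·(32/5)²·((32/5)+3·(48/5))/16³ = 88/25 kN
  M_B = -Pa²b/L² = -10·(32/5)²·(48/5)/16² = -384/25 kN·m
Superposition: R_A = 16681/500 kN, M_A = 14577/125 kN·m, R_B = 31819/500 kN, M_B = -18528/125 kN·m

R_A = 16681/500 kN, M_A = 14577/125 kN·m, R_B = 31819/500 kN, M_B = -18528/125 kN·m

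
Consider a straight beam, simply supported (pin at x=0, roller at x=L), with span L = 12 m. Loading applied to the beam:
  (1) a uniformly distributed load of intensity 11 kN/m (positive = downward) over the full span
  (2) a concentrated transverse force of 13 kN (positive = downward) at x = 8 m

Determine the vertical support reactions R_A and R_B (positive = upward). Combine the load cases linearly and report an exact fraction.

R_A = 211/3 kN, R_B = 224/3 kN

Load 1 — uniform load w=11 kN/m over full span:
  R_A = wL/2 = 11·12/2 = 66 kN
  R_B = wL/2 = 11·12/2 = 66 kN
Load 2 — point force P=13 kN at a=8 m (b=L-a=4):
  R_A = Pb/L = 13·4/12 = 13/3 kN
  R_B = Pa/L = 13·8/12 = 26/3 kN
Superposition: R_A = 211/3 kN, R_B = 224/3 kN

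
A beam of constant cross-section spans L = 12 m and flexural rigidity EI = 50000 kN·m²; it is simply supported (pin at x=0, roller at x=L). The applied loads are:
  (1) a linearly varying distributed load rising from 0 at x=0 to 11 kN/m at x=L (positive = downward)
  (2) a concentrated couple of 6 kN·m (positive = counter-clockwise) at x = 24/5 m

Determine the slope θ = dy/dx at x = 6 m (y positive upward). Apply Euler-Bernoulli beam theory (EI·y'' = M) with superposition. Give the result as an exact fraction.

Load 1 — triangular load w₀=11 kN/m (0→w₀ over full span):
  θ_1 = -w₀(7L⁴-30L²x²+15x⁴)/(360LEI) = -11·(7·12⁴-30·12²·6²+15·6⁴)/(360·12·50000) = -231/500000 rad
Load 2 — applied couple M₀=6 kN·m at a=24/5 m (b=L-a=36/5):
  θ_2 = (M₀x²/(2L)-M₀(x-a)+C₁)/EI  [x>a] with C₁=M₀(3b²-L²)/(6L)=24/25 = (6·6²/(2·12)-6·(6-(24/5))+(24/25))/50000 = 69/1250000 rad
Superposition: θ = Σ θ_i = -1017/2500000 rad ≈ -0.000407 rad

θ(6) = -1017/2500000 rad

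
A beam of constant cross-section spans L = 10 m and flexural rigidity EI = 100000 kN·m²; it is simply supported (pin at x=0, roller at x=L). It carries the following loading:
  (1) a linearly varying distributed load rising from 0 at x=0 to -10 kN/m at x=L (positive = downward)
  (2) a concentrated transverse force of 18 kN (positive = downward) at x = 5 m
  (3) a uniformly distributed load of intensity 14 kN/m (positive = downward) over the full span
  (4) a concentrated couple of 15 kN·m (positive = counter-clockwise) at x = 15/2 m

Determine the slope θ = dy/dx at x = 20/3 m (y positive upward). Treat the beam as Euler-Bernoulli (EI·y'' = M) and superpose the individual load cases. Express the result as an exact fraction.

Load 1 — triangular load w₀=-10 kN/m (0→w₀ over full span):
  θ_1 = -w₀(7L⁴-30L²x²+15x⁴)/(360LEI) = -(-10)·(7·10⁴-30·10²·(20/3)²+15·(20/3)⁴)/(360·10·100000) = -91/97200 rad
Load 2 — point force P=18 kN at a=5 m (b=L-a=5):
  θ_2 = -Pa(2L²-6Lx+3x²+a²)/(6LEI)  [x>a] = -18·5·(2·10²-6·10·(20/3)+3·(20/3)²+5²)/(6·10·100000) = 1/1600 rad
Load 3 — uniform load w=14 kN/m over full span:
  θ_3 = -w(L³-6Lx²+4x³)/(24EI) = -14·(10³-6·10·(20/3)²+4·(20/3)³)/(24·100000) = 91/32400 rad
Load 4 — applied couple M₀=15 kN·m at a=15/2 m (b=L-a=5/2):
  θ_4 = (M₀x²/(2L)+C₁)/EI  [x≤a] with C₁=M₀(3b²-L²)/(6L)=-325/16 = (15·(20/3)²/(2·10)+(-325/16))/100000 = 1/7680 rad
Superposition: θ = Σ θ_i = 8173/3110400 rad ≈ 0.002628 rad

θ(20/3) = 8173/3110400 rad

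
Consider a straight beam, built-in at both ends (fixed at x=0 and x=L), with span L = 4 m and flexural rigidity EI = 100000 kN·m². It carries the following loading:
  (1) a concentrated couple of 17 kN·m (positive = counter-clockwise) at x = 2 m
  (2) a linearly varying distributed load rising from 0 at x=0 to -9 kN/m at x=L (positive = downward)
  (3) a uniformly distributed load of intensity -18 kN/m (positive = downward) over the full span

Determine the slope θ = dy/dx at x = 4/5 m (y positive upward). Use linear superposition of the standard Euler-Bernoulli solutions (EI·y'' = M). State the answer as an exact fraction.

Load 1 — applied couple M₀=17 kN·m at a=2 m (b=L-a=2):
  θ_1 = (R_Ax²/2 - M_Ax)/EI  [x≤a] with R_A=51/8, M_A=17/4 = ((51/8)·(4/5)²/2 - (17/4)·(4/5))/100000 = -17/1250000 rad
Load 2 — triangular load w₀=-9 kN/m (0→w₀ over full span):
  θ_2 = -w₀(2x(L-x)(L-2x)(x+2L)+x²(L-x)²)/(120LEI) = -(-9)·(2·(4/5)·(4-(4/5))·(4-2·(4/5))·((4/5)+2·4)+(4/5)²·(4-(4/5))²)/(120·4·100000) = 42/1953125 rad
Load 3 — uniform load w=-18 kN/m over full span:
  θ_3 = -wx(L-x)(L-2x)/(12EI) = -(-18)·(4/5)·(4-(4/5))·(4-2·(4/5))/(12·100000) = 36/390625 rad
Superposition: θ = Σ θ_i = 3127/31250000 rad ≈ 0.000100 rad

θ(4/5) = 3127/31250000 rad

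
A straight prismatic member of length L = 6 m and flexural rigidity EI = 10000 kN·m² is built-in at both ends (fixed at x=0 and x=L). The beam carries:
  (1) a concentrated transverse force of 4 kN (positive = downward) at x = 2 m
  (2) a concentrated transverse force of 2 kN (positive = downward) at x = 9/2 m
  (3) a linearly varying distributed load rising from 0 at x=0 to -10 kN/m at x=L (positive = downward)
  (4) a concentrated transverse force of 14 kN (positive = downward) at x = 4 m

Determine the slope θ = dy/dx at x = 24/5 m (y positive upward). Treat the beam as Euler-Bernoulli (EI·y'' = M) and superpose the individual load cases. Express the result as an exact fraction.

θ(24/5) = 671/15000000 rad

Load 1 — point force P=4 kN at a=2 m (b=L-a=4):
  θ_1 = Pa²(L-x)(2bL-(3b+a)(L-x))/(2L³EI)  [x>a] = 4·2²·(6-(24/5))·(2·4·6-(3·4+2)·(6-(24/5)))/(2·6³·10000) = 13/93750 rad
Load 2 — point force P=2 kN at a=9/2 m (b=L-a=3/2):
  θ_2 = Pa²(L-x)(2bL-(3b+a)(L-x))/(2L³EI)  [x>a] = 2·(9/2)²·(6-(24/5))·(2·(3/2)·6-(3·(3/2)+(9/2))·(6-(24/5)))/(2·6³·10000) = 81/1000000 rad
Load 3 — triangular load w₀=-10 kN/m (0→w₀ over full span):
  θ_3 = -w₀(2x(L-x)(L-2x)(x+2L)+x²(L-x)²)/(120LEI) = -(-10)·(2·(24/5)·(6-(24/5))·(6-2·(24/5))·((24/5)+2·6)+(24/5)²·(6-(24/5))²)/(120·6·10000) = -72/78125 rad
Load 4 — point force P=14 kN at a=4 m (b=L-a=2):
  θ_4 = Pa²(L-x)(2bL-(3b+a)(L-x))/(2L³EI)  [x>a] = 14·4²·(6-(24/5))·(2·2·6-(3·2+4)·(6-(24/5)))/(2·6³·10000) = 7/9375 rad
Superposition: θ = Σ θ_i = 671/15000000 rad ≈ 0.000045 rad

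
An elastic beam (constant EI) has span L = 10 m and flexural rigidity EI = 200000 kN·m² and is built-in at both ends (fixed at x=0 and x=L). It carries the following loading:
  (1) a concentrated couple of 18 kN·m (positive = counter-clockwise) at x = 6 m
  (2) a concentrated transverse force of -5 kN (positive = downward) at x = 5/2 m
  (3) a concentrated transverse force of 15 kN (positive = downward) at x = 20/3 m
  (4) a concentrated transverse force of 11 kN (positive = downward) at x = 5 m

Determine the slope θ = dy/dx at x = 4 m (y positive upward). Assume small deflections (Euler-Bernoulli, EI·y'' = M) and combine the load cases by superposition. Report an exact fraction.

θ(4) = -9989/75000000 rad

Load 1 — applied couple M₀=18 kN·m at a=6 m (b=L-a=4):
  θ_1 = (R_Ax²/2 - M_Ax)/EI  [x≤a] with R_A=324/125, M_A=144/25 = ((324/125)·4²/2 - (144/25)·4)/200000 = -9/781250 rad
Load 2 — point force P=-5 kN at a=5/2 m (b=L-a=15/2):
  θ_2 = Pa²(L-x)(2bL-(3b+a)(L-x))/(2L³EI)  [x>a] = (-5)·(5/2)²·(10-4)·(2·(15/2)·10-(3·(15/2)+(5/2))·(10-4))/(2·10³·200000) = 0 rad
Load 3 — point force P=15 kN at a=20/3 m (b=L-a=10/3):
  θ_3 = -Pb²x(2aL-(3a+b)x)/(2L³EI)  [x≤a] = -15·(10/3)²·4·(2·(20/3)·10-(3·(20/3)+(10/3))·4)/(2·10³·200000) = -1/15000 rad
Load 4 — point force P=11 kN at a=5 m (b=L-a=5):
  θ_4 = -Pb²x(2aL-(3a+b)x)/(2L³EI)  [x≤a] = -11·5²·4·(2·5·10-(3·5+5)·4)/(2·10³·200000) = -11/200000 rad
Superposition: θ = Σ θ_i = -9989/75000000 rad ≈ -0.000133 rad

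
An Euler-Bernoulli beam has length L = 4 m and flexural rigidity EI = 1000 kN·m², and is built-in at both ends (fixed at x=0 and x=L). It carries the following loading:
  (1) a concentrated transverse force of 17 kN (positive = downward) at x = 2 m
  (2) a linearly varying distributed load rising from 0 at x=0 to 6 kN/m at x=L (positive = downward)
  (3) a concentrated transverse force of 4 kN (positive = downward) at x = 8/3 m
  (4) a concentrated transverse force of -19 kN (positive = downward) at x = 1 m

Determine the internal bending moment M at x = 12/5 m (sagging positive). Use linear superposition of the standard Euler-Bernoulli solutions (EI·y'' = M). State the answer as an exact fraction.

M(12/5) = 388811/54000 kN·m

Load 1 — point force P=17 kN at a=2 m (b=L-a=2):
  M_1 = Pa²(a+3b)(L-x)/L³ - Pa²b/L²  [x>a] = 17·2²·(2+3·2)·(4-(12/5))/4³ - 17·2²·2/4² = 51/10 kN·m
Load 2 — triangular load w₀=6 kN/m (0→w₀ over full span):
  M_2 = 3w₀Lx/20 - w₀L²/30 - w₀x³/(6L) = 3·6·4·(12/5)/20 - 6·4²/30 - 6·(12/5)³/(6·4) = 248/125 kN·m
Load 3 — point force P=4 kN at a=8/3 m (b=L-a=4/3):
  M_3 = Pb²(3a+b)x/L³ - Pab²/L²  [x≤a] = 4·(4/3)²·(3·(8/3)+(4/3))·(12/5)/4³ - 4·(8/3)·(4/3)²/4² = 176/135 kN·m
Load 4 — point force P=-19 kN at a=1 m (b=L-a=3):
  M_4 = Pa²(a+3b)(L-x)/L³ - Pa²b/L²  [x>a] = (-19)·1²·(1+3·3)·(4-(12/5))/4³ - (-19)·1²·3/4² = -19/16 kN·m
Superposition: M = Σ M_i = 388811/54000 kN·m ≈ 7.200204 kN·m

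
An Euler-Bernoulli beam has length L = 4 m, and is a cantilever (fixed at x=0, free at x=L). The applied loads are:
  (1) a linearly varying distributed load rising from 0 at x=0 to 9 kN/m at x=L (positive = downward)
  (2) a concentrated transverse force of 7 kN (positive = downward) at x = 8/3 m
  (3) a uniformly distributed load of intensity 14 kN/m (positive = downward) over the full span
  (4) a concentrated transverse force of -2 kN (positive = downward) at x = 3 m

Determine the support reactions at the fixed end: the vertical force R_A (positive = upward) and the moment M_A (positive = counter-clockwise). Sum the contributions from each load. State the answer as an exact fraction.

R_A = 79 kN, M_A = 518/3 kN·m

Load 1 — triangular load w₀=9 kN/m (0→w₀ over full span):
  R_A = w₀L/2 = 9·4/2 = 18 kN
  M_A = w₀L²/3 = 9·4²/3 = 48 kN·m
Load 2 — point force P=7 kN at a=8/3 m (b=L-a=4/3):
  R_A = P = 7 kN
  M_A = Pa = 7·(8/3) = 56/3 kN·m
Load 3 — uniform load w=14 kN/m over full span:
  R_A = wL = 14·4 = 56 kN
  M_A = wL²/2 = 14·4²/2 = 112 kN·m
Load 4 — point force P=-2 kN at a=3 m (b=L-a=1):
  R_A = P = (-2) = -2 kN
  M_A = Pa = (-2)·3 = -6 kN·m
Superposition: R_A = 79 kN, M_A = 518/3 kN·m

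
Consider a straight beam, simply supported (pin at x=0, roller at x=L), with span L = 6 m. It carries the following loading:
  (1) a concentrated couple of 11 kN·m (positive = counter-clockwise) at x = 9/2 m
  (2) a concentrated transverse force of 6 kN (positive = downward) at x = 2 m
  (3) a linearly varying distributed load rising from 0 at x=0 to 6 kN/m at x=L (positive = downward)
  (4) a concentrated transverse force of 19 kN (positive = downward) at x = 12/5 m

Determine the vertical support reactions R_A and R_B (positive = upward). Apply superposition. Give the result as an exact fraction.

R_A = 697/30 kN, R_B = 593/30 kN

Load 1 — applied couple M₀=11 kN·m at a=9/2 m (b=L-a=3/2):
  R_A = M₀/L = 11/6 kN
  R_B = -M₀/L = -11/6 kN
Load 2 — point force P=6 kN at a=2 m (b=L-a=4):
  R_A = Pb/L = 6·4/6 = 4 kN
  R_B = Pa/L = 6·2/6 = 2 kN
Load 3 — triangular load w₀=6 kN/m (0→w₀ over full span):
  R_A = w₀L/6 = 6·6/6 = 6 kN
  R_B = w₀L/3 = 6·6/3 = 12 kN
Load 4 — point force P=19 kN at a=12/5 m (b=L-a=18/5):
  R_A = Pb/L = 19·(18/5)/6 = 57/5 kN
  R_B = Pa/L = 19·(12/5)/6 = 38/5 kN
Superposition: R_A = 697/30 kN, R_B = 593/30 kN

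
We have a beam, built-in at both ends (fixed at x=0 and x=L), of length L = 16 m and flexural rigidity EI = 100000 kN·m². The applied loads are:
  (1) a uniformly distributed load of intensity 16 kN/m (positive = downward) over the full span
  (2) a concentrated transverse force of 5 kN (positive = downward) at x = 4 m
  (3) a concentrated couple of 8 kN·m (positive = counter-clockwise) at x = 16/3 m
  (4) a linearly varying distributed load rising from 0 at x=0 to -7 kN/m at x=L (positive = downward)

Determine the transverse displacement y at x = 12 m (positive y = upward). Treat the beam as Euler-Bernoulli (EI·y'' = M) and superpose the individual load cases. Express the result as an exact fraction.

Load 1 — uniform load w=16 kN/m over full span:
  y_1 = -wx²(L-x)²/(24EI) = -16·12²·(16-12)²/(24·100000) = -48/3125 m
Load 2 — point force P=5 kN at a=4 m (b=L-a=12):
  y_2 = -Pa²(L-x)²(3bL-(3b+a)(L-x))/(6L³EI)  [x>a] = -5·4²·(16-12)²·(3·12·16-(3·12+4)·(16-12))/(6·16³·100000) = -13/60000 m
Load 3 — applied couple M₀=8 kN·m at a=16/3 m (b=L-a=32/3):
  y_3 = (R_Ax³/6 - M_Ax²/2 - M₀(x-a)²/2)/EI  [x>a] with R_A=2/3, M_A=0 = ((2/3)·12³/6 - 0·12²/2 - 8·(12-(16/3))²/2)/100000 = 4/28125 m
Load 4 — triangular load w₀=-7 kN/m (0→w₀ over full span):
  y_4 = -w₀x²(L-x)²(x+2L)/(120LEI) = -(-7)·12²·(16-12)²·(12+2·16)/(120·16·100000) = 231/62500 m
Superposition: y = Σ y_i = -52823/4500000 m ≈ -0.011738 m

y(12) = -52823/4500000 m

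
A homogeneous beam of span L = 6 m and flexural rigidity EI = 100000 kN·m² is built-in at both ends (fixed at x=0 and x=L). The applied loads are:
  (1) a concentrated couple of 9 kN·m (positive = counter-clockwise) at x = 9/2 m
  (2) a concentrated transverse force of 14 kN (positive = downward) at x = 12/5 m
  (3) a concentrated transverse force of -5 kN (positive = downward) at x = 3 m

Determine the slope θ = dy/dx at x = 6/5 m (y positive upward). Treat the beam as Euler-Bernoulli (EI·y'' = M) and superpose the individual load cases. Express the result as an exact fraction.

Load 1 — applied couple M₀=9 kN·m at a=9/2 m (b=L-a=3/2):
  θ_1 = (R_Ax²/2 - M_Ax)/EI  [x≤a] with R_A=27/16, M_A=45/16 = ((27/16)·(6/5)²/2 - (45/16)·(6/5))/100000 = -27/1250000 rad
Load 2 — point force P=14 kN at a=12/5 m (b=L-a=18/5):
  θ_2 = -Pb²x(2aL-(3a+b)x)/(2L³EI)  [x≤a] = -14·(18/5)²·(6/5)·(2·(12/5)·6-(3·(12/5)+(18/5))·(6/5))/(2·6³·100000) = -6237/78125000 rad
Load 3 — point force P=-5 kN at a=3 m (b=L-a=3):
  θ_3 = -Pb²x(2aL-(3a+b)x)/(2L³EI)  [x≤a] = -(-5)·3²·(6/5)·(2·3·6-(3·3+3)·(6/5))/(2·6³·100000) = 27/1000000 rad
Superposition: θ = Σ θ_i = -46521/625000000 rad ≈ -0.000074 rad

θ(6/5) = -46521/625000000 rad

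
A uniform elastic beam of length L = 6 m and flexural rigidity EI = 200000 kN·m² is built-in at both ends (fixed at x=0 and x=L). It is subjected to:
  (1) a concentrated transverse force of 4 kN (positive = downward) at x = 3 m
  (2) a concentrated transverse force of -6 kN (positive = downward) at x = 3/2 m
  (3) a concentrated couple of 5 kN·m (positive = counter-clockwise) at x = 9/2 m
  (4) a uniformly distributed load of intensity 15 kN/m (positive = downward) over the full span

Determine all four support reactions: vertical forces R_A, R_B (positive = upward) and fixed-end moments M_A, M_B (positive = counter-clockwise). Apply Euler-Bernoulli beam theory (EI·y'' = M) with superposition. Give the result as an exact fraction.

R_A = 343/8 kN, M_A = 89/2 kN·m, R_B = 361/8 kN, M_B = -189/4 kN·m

Load 1 — point force P=4 kN at a=3 m (b=L-a=3):
  R_A = Pb²(3a+b)/L³ = 4·3²·(3·3+3)/6³ = 2 kN
  M_A = Pab²/L² = 4·3·3²/6² = 3 kN·m
  R_B = Pa²(a+3b)/L³ = 4·3²·(3+3·3)/6³ = 2 kN
  M_B = -Pa²b/L² = -4·3²·3/6² = -3 kN·m
Load 2 — point force P=-6 kN at a=3/2 m (b=L-a=9/2):
  R_A = Pb²(3a+b)/L³ = (-6)·(9/2)²·(3·(3/2)+(9/2))/6³ = -81/16 kN
  M_A = Pab²/L² = (-6)·(3/2)·(9/2)²/6² = -81/16 kN·m
  R_B = Pa²(a+3b)/L³ = (-6)·(3/2)²·((3/2)+3·(9/2))/6³ = -15/16 kN
  M_B = -Pa²b/L² = -(-6)·(3/2)²·(9/2)/6² = 27/16 kN·m
Load 3 — applied couple M₀=5 kN·m at a=9/2 m (b=L-a=3/2):
  R_A = 6M₀ab/L³ = 6·5·(9/2)·(3/2)/6³ = 15/16 kN
  M_A = M₀b(2a-b)/L² = 5·(3/2)·(2·(9/2)-(3/2))/6² = 25/16 kN·m
  R_B = -6M₀ab/L³ = -6·5·(9/2)·(3/2)/6³ = -15/16 kN
  M_B = M₀a(2b-a)/L² = 5·(9/2)·(2·(3/2)-(9/2))/6² = -15/16 kN·m
Load 4 — uniform load w=15 kN/m over full span:
  R_A = wL/2 = 15·6/2 = 45 kN
  M_A = wL²/12 = 15·6²/12 = 45 kN·m
  R_B = wL/2 = 15·6/2 = 45 kN
  M_B = -wL²/12 = -15·6²/12 = -45 kN·m
Superposition: R_A = 343/8 kN, M_A = 89/2 kN·m, R_B = 361/8 kN, M_B = -189/4 kN·m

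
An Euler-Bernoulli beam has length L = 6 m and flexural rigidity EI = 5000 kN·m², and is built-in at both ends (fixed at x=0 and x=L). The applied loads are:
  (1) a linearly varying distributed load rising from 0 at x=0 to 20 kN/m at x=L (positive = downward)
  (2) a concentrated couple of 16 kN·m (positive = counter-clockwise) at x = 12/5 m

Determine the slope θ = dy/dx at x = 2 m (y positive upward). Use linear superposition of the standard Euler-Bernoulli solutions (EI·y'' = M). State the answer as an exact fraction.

θ(2) = -292/140625 rad

Load 1 — triangular load w₀=20 kN/m (0→w₀ over full span):
  θ_1 = -w₀(2x(L-x)(L-2x)(x+2L)+x²(L-x)²)/(120LEI) = -20·(2·2·(6-2)·(6-2·2)·(2+2·6)+2²·(6-2)²)/(120·6·5000) = -16/5625 rad
Load 2 — applied couple M₀=16 kN·m at a=12/5 m (b=L-a=18/5):
  θ_2 = (R_Ax²/2 - M_Ax)/EI  [x≤a] with R_A=96/25, M_A=48/25 = ((96/25)·2²/2 - (48/25)·2)/5000 = 12/15625 rad
Superposition: θ = Σ θ_i = -292/140625 rad ≈ -0.002076 rad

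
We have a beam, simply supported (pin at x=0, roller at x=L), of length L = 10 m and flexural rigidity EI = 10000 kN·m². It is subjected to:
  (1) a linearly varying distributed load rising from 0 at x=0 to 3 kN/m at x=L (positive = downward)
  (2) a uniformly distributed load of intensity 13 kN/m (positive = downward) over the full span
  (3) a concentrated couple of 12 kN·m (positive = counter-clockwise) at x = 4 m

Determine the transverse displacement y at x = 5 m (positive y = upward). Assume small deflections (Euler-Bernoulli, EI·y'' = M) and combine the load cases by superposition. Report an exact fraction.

Load 1 — triangular load w₀=3 kN/m (0→w₀ over full span):
  y_1 = -w₀x(7L⁴-10L²x²+3x⁴)/(360LEI) = -3·5·(7·10⁴-10·10²·5²+3·5⁴)/(360·10·10000) = -5/256 m
Load 2 — uniform load w=13 kN/m over full span:
  y_2 = -wx(L³-2Lx²+x³)/(24EI) = -13·5·(10³-2·10·5²+5³)/(24·10000) = -65/384 m
Load 3 — applied couple M₀=12 kN·m at a=4 m (b=L-a=6):
  y_3 = (M₀x³/(6L)-M₀(x-a)²/2+C₁x)/EI  [x>a] with C₁=M₀(3b²-L²)/(6L)=8/5 = (12·5³/(6·10)-12·(5-4)²/2+(8/5)·5)/10000 = 27/10000 m
Superposition: y = Σ y_i = -89329/480000 m ≈ -0.186102 m

y(5) = -89329/480000 m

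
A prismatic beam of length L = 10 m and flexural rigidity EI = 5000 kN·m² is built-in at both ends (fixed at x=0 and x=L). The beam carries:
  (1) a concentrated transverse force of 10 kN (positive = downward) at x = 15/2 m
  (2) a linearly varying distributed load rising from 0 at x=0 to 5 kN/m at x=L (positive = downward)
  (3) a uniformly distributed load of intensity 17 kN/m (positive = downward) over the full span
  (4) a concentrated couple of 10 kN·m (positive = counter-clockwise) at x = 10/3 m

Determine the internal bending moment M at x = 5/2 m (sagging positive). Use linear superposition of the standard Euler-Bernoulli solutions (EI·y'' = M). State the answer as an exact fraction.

Load 1 — point force P=10 kN at a=15/2 m (b=L-a=5/2):
  M_1 = Pb²(3a+b)x/L³ - Pab²/L²  [x≤a] = 10·(5/2)²·(3·(15/2)+(5/2))·(5/2)/10³ - 10·(15/2)·(5/2)²/10² = -25/32 kN·m
Load 2 — triangular load w₀=5 kN/m (0→w₀ over full span):
  M_2 = 3w₀Lx/20 - w₀L²/30 - w₀x³/(6L) = 3·5·10·(5/2)/20 - 5·10²/30 - 5·(5/2)³/(6·10) = 25/32 kN·m
Load 3 — uniform load w=17 kN/m over full span:
  M_3 = wLx/2 - wL²/12 - wx²/2 = 17·10·(5/2)/2 - 17·10²/12 - 17·(5/2)²/2 = 425/24 kN·m
Load 4 — applied couple M₀=10 kN·m at a=10/3 m (b=L-a=20/3):
  M_4 = R_Ax - M_A  [x≤a] with R_A=4/3, M_A=0 = (4/3)·(5/2) - 0 = 10/3 kN·m
Superposition: M = Σ M_i = 505/24 kN·m ≈ 21.041667 kN·m

M(5/2) = 505/24 kN·m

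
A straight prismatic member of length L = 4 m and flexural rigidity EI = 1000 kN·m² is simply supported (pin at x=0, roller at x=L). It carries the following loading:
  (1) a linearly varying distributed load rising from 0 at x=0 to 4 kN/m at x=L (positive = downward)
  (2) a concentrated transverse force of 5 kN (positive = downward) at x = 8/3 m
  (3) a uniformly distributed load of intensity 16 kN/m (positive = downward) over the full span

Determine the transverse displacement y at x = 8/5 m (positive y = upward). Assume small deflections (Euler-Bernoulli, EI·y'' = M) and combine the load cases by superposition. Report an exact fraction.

y(8/5) = -9841024/158203125 m

Load 1 — triangular load w₀=4 kN/m (0→w₀ over full span):
  y_1 = -w₀x(7L⁴-10L²x²+3x⁴)/(360LEI) = -4·(8/5)·(7·4⁴-10·4²·(8/5)²+3·(8/5)⁴)/(360·4·1000) = -36512/5859375 m
Load 2 — point force P=5 kN at a=8/3 m (b=L-a=4/3):
  y_2 = -Pbx(L²-b²-x²)/(6LEI)  [x≤a] = -5·(4/3)·(8/5)·(4²-(4/3)²-(8/5)²)/(6·4·1000) = -1312/253125 m
Load 3 — uniform load w=16 kN/m over full span:
  y_3 = -wx(L³-2Lx²+x³)/(24EI) = -16·(8/5)·(4³-2·4·(8/5)²+(8/5)³)/(24·1000) = -3968/78125 m
Superposition: y = Σ y_i = -9841024/158203125 m ≈ -0.062205 m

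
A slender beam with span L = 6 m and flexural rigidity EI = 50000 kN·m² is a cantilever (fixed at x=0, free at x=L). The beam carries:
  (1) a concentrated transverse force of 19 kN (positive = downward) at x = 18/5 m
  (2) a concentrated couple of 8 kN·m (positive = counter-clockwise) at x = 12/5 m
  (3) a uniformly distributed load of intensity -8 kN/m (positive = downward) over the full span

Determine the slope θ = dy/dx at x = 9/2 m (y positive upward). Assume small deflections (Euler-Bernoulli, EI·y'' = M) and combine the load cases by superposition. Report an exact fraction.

θ(9/2) = 8979/2500000 rad

Load 1 — point force P=19 kN at a=18/5 m (b=L-a=12/5):
  θ_1 = -Pa²/(2EI)  [x>a] = -19·(18/5)²/(2·50000) = -1539/625000 rad
Load 2 — applied couple M₀=8 kN·m at a=12/5 m (b=L-a=18/5):
  θ_2 = M₀a/EI  [x>a] = 8·(12/5)/50000 = 6/15625 rad
Load 3 — uniform load w=-8 kN/m over full span:
  θ_3 = -wx(x²-3Lx+3L²)/(6EI) = -(-8)·(9/2)·((9/2)²-3·6·(9/2)+3·6²)/(6·50000) = 567/100000 rad
Superposition: θ = Σ θ_i = 8979/2500000 rad ≈ 0.003592 rad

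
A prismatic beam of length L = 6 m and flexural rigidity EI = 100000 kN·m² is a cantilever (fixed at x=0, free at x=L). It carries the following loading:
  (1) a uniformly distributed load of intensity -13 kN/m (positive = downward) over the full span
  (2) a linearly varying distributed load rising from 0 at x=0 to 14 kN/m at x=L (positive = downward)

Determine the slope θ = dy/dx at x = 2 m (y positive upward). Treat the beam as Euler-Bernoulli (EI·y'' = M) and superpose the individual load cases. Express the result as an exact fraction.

θ(2) = 341/450000 rad

Load 1 — uniform load w=-13 kN/m over full span:
  θ_1 = -wx(x²-3Lx+3L²)/(6EI) = -(-13)·2·(2²-3·6·2+3·6²)/(6·100000) = 247/75000 rad
Load 2 — triangular load w₀=14 kN/m (0→w₀ over full span):
  θ_2 = (w₀Lx²/4-w₀L²x/3-w₀x⁴/(24L))/EI = (14·6·2²/4-14·6²·2/3-14·2⁴/(24·6))/100000 = -1141/450000 rad
Superposition: θ = Σ θ_i = 341/450000 rad ≈ 0.000758 rad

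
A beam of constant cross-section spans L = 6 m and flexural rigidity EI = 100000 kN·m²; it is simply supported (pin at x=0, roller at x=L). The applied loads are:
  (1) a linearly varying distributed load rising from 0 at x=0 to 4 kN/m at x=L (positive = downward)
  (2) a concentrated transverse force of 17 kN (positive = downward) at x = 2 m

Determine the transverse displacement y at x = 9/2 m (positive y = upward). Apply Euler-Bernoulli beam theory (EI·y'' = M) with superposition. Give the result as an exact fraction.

Load 1 — triangular load w₀=4 kN/m (0→w₀ over full span):
  y_1 = -w₀x(7L⁴-10L²x²+3x⁴)/(360LEI) = -4·(9/2)·(7·6⁴-10·6²·(9/2)²+3·(9/2)⁴)/(360·6·100000) = -3213/12800000 m
Load 2 — point force P=17 kN at a=2 m (b=L-a=4):
  y_2 = -Pa(L-x)(2Lx-a²-x²)/(6LEI)  [x>a] = -17·2·(6-(9/2))·(2·6·(9/2)-2²-(9/2)²)/(6·6·100000) = -2023/4800000 m
Superposition: y = Σ y_i = -25823/38400000 m ≈ -0.000672 m

y(9/2) = -25823/38400000 m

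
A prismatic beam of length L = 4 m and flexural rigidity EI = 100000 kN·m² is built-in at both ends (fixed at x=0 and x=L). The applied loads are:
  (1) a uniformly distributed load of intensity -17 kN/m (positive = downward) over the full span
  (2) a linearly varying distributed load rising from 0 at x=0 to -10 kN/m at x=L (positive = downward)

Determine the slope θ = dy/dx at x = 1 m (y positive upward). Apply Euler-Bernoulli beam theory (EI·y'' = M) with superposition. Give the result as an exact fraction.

θ(1) = 7/64000 rad

Load 1 — uniform load w=-17 kN/m over full span:
  θ_1 = -wx(L-x)(L-2x)/(12EI) = -(-17)·1·(4-1)·(4-2·1)/(12·100000) = 17/200000 rad
Load 2 — triangular load w₀=-10 kN/m (0→w₀ over full span):
  θ_2 = -w₀(2x(L-x)(L-2x)(x+2L)+x²(L-x)²)/(120LEI) = -(-10)·(2·1·(4-1)·(4-2·1)·(1+2·4)+1²·(4-1)²)/(120·4·100000) = 39/1600000 rad
Superposition: θ = Σ θ_i = 7/64000 rad ≈ 0.000109 rad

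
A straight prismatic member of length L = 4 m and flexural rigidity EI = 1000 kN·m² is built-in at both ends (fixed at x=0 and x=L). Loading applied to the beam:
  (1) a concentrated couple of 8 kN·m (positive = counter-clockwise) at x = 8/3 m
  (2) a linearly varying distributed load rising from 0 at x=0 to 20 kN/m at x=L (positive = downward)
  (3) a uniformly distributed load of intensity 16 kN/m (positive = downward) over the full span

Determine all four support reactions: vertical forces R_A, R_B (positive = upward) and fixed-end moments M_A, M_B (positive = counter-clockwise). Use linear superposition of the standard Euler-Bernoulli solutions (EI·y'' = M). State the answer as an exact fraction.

R_A = 140/3 kN, M_A = 104/3 kN·m, R_B = 172/3 kN, M_B = -112/3 kN·m

Load 1 — applied couple M₀=8 kN·m at a=8/3 m (b=L-a=4/3):
  R_A = 6M₀ab/L³ = 6·8·(8/3)·(4/3)/4³ = 8/3 kN
  M_A = M₀b(2a-b)/L² = 8·(4/3)·(2·(8/3)-(4/3))/4² = 8/3 kN·m
  R_B = -6M₀ab/L³ = -6·8·(8/3)·(4/3)/4³ = -8/3 kN
  M_B = M₀a(2b-a)/L² = 8·(8/3)·(2·(4/3)-(8/3))/4² = 0 kN·m
Load 2 — triangular load w₀=20 kN/m (0→w₀ over full span):
  R_A = 3w₀L/20 = 3·20·4/20 = 12 kN
  M_A = w₀L²/30 = 20·4²/30 = 32/3 kN·m
  R_B = 7w₀L/20 = 7·20·4/20 = 28 kN
  M_B = -w₀L²/20 = -20·4²/20 = -16 kN·m
Load 3 — uniform load w=16 kN/m over full span:
  R_A = wL/2 = 16·4/2 = 32 kN
  M_A = wL²/12 = 16·4²/12 = 64/3 kN·m
  R_B = wL/2 = 16·4/2 = 32 kN
  M_B = -wL²/12 = -16·4²/12 = -64/3 kN·m
Superposition: R_A = 140/3 kN, M_A = 104/3 kN·m, R_B = 172/3 kN, M_B = -112/3 kN·m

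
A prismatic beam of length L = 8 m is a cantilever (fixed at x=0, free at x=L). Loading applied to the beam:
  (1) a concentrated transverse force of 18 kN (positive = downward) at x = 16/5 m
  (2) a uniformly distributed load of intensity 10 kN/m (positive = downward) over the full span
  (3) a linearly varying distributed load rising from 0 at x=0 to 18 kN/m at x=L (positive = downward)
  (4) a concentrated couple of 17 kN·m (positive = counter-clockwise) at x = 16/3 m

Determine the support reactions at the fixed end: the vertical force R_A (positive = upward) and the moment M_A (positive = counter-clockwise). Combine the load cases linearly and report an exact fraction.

Load 1 — point force P=18 kN at a=16/5 m (b=L-a=24/5):
  R_A = P = 18 kN
  M_A = Pa = 18·(16/5) = 288/5 kN·m
Load 2 — uniform load w=10 kN/m over full span:
  R_A = wL = 10·8 = 80 kN
  M_A = wL²/2 = 10·8²/2 = 320 kN·m
Load 3 — triangular load w₀=18 kN/m (0→w₀ over full span):
  R_A = w₀L/2 = 18·8/2 = 72 kN
  M_A = w₀L²/3 = 18·8²/3 = 384 kN·m
Load 4 — applied couple M₀=17 kN·m at a=16/3 m (b=L-a=8/3):
  R_A = 0 kN
  M_A = -M₀ = -17 kN·m
Superposition: R_A = 170 kN, M_A = 3723/5 kN·m

R_A = 170 kN, M_A = 3723/5 kN·m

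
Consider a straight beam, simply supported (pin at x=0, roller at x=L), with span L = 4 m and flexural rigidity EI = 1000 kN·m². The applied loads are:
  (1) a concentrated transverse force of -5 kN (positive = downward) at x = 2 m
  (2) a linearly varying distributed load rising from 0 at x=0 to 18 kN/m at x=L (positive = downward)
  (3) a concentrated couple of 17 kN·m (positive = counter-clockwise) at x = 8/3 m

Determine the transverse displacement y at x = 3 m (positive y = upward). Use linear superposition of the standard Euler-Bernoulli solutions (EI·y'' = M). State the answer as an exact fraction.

Load 1 — point force P=-5 kN at a=2 m (b=L-a=2):
  y_1 = -Pa(L-x)(2Lx-a²-x²)/(6LEI)  [x>a] = -(-5)·2·(4-3)·(2·4·3-2²-3²)/(6·4·1000) = 11/2400 m
Load 2 — triangular load w₀=18 kN/m (0→w₀ over full span):
  y_2 = -w₀x(7L⁴-10L²x²+3x⁴)/(360LEI) = -18·3·(7·4⁴-10·4²·3²+3·3⁴)/(360·4·1000) = -357/16000 m
Load 3 — applied couple M₀=17 kN·m at a=8/3 m (b=L-a=4/3):
  y_3 = (M₀x³/(6L)-M₀(x-a)²/2+C₁x)/EI  [x>a] with C₁=M₀(3b²-L²)/(6L)=-68/9 = (17·3³/(6·4)-17·(3-(8/3))²/2+(-68/9)·3)/1000 = -323/72000 m
Superposition: y = Σ y_i = -3199/144000 m ≈ -0.022215 m

y(3) = -3199/144000 m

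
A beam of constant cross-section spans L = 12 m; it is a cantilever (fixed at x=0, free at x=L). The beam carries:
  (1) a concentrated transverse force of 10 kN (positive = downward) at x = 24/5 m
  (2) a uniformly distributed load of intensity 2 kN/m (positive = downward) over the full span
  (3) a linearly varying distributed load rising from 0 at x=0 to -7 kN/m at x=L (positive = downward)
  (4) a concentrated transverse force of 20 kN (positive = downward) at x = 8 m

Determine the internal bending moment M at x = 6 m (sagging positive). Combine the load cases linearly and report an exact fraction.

M(6) = 29 kN·m

Load 1 — point force P=10 kN at a=24/5 m (b=L-a=36/5):
  M_1 = 0  [x>a] = 0 kN·m
Load 2 — uniform load w=2 kN/m over full span:
  M_2 = -w(L-x)²/2 = -2·(12-6)²/2 = -36 kN·m
Load 3 — triangular load w₀=-7 kN/m (0→w₀ over full span):
  M_3 = w₀Lx/2 - w₀L²/3 - w₀x³/(6L) = (-7)·12·6/2 - (-7)·12²/3 - (-7)·6³/(6·12) = 105 kN·m
Load 4 — point force P=20 kN at a=8 m (b=L-a=4):
  M_4 = -P(a-x)  [x≤a] = -20·(8-6) = -40 kN·m
Superposition: M = Σ M_i = 29 kN·m ≈ 29.000000 kN·m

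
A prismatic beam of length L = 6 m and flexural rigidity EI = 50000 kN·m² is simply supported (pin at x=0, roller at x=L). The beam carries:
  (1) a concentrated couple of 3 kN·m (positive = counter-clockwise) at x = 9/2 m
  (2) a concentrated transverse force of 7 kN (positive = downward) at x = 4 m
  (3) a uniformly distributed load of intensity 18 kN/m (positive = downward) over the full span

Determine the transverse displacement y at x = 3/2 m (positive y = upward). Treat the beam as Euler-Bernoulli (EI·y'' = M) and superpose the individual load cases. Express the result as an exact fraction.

y(3/2) = -45533/9600000 m

Load 1 — applied couple M₀=3 kN·m at a=9/2 m (b=L-a=3/2):
  y_1 = (M₀x³/(6L)+C₁x)/EI  [x≤a] with C₁=M₀(3b²-L²)/(6L)=-39/16 = (3·(3/2)³/(6·6)+(-39/16)·(3/2))/50000 = -27/400000 m
Load 2 — point force P=7 kN at a=4 m (b=L-a=2):
  y_2 = -Pbx(L²-b²-x²)/(6LEI)  [x≤a] = -7·2·(3/2)·(6²-2²-(3/2)²)/(6·6·50000) = -833/2400000 m
Load 3 — uniform load w=18 kN/m over full span:
  y_3 = -wx(L³-2Lx²+x³)/(24EI) = -18·(3/2)·(6³-2·6·(3/2)²+(3/2)³)/(24·50000) = -13851/3200000 m
Superposition: y = Σ y_i = -45533/9600000 m ≈ -0.004743 m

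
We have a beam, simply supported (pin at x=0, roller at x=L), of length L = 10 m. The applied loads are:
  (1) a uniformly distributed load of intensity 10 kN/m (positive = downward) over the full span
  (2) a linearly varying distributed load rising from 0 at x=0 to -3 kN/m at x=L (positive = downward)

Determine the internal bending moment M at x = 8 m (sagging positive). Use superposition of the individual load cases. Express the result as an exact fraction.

Load 1 — uniform load w=10 kN/m over full span:
  M_1 = wx(L-x)/2 = 10·8·(10-8)/2 = 80 kN·m
Load 2 — triangular load w₀=-3 kN/m (0→w₀ over full span):
  M_2 = w₀Lx/6 - w₀x³/(6L) = (-3)·10·8/6 - (-3)·8³/(6·10) = -72/5 kN·m
Superposition: M = Σ M_i = 328/5 kN·m ≈ 65.600000 kN·m

M(8) = 328/5 kN·m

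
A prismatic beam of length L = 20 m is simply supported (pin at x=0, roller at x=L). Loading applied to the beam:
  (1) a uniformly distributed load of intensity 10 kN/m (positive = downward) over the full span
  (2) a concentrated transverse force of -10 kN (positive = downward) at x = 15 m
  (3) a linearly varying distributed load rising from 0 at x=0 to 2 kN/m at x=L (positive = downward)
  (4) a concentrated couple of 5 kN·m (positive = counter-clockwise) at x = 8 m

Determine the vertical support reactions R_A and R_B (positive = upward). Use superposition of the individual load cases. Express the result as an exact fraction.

Load 1 — uniform load w=10 kN/m over full span:
  R_A = wL/2 = 10·20/2 = 100 kN
  R_B = wL/2 = 10·20/2 = 100 kN
Load 2 — point force P=-10 kN at a=15 m (b=L-a=5):
  R_A = Pb/L = (-10)·5/20 = -5/2 kN
  R_B = Pa/L = (-10)·15/20 = -15/2 kN
Load 3 — triangular load w₀=2 kN/m (0→w₀ over full span):
  R_A = w₀L/6 = 2·20/6 = 20/3 kN
  R_B = w₀L/3 = 2·20/3 = 40/3 kN
Load 4 — applied couple M₀=5 kN·m at a=8 m (b=L-a=12):
  R_A = M₀/L = 5/20 = 1/4 kN
  R_B = -M₀/L = -5/20 = -1/4 kN
Superposition: R_A = 1253/12 kN, R_B = 1267/12 kN

R_A = 1253/12 kN, R_B = 1267/12 kN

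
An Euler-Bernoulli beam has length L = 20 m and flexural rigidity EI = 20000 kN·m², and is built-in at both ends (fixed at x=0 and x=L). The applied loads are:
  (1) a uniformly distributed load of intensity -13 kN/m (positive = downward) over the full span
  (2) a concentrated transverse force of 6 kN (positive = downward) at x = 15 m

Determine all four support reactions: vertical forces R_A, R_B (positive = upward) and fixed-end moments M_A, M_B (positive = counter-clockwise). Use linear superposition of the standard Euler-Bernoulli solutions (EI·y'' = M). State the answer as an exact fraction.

R_A = -2065/16 kN, M_A = -10265/24 kN·m, R_B = -1999/16 kN, M_B = 9995/24 kN·m

Load 1 — uniform load w=-13 kN/m over full span:
  R_A = wL/2 = (-13)·20/2 = -130 kN
  M_A = wL²/12 = (-13)·20²/12 = -1300/3 kN·m
  R_B = wL/2 = (-13)·20/2 = -130 kN
  M_B = -wL²/12 = -(-13)·20²/12 = 1300/3 kN·m
Load 2 — point force P=6 kN at a=15 m (b=L-a=5):
  R_A = Pb²(3a+b)/L³ = 6·5²·(3·15+5)/20³ = 15/16 kN
  M_A = Pab²/L² = 6·15·5²/20² = 45/8 kN·m
  R_B = Pa²(a+3b)/L³ = 6·15²·(15+3·5)/20³ = 81/16 kN
  M_B = -Pa²b/L² = -6·15²·5/20² = -135/8 kN·m
Superposition: R_A = -2065/16 kN, M_A = -10265/24 kN·m, R_B = -1999/16 kN, M_B = 9995/24 kN·m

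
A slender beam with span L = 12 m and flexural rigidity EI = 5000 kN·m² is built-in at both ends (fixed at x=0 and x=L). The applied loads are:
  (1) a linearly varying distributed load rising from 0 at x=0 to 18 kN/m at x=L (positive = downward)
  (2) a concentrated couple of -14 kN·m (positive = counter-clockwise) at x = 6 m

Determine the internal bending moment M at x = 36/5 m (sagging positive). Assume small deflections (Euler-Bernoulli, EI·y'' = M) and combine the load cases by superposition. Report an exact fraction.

M(36/5) = 14617/250 kN·m

Load 1 — triangular load w₀=18 kN/m (0→w₀ over full span):
  M_1 = 3w₀Lx/20 - w₀L²/30 - w₀x³/(6L) = 3·18·12·(36/5)/20 - 18·12²/30 - 18·(36/5)³/(6·12) = 6696/125 kN·m
Load 2 — applied couple M₀=-14 kN·m at a=6 m (b=L-a=6):
  M_2 = R_Ax - M_A - M₀  [x>a] with R_A=-7/4, M_A=-7/2 = (-7/4)·(36/5) - (-7/2) - (-14) = 49/10 kN·m
Superposition: M = Σ M_i = 14617/250 kN·m ≈ 58.468000 kN·m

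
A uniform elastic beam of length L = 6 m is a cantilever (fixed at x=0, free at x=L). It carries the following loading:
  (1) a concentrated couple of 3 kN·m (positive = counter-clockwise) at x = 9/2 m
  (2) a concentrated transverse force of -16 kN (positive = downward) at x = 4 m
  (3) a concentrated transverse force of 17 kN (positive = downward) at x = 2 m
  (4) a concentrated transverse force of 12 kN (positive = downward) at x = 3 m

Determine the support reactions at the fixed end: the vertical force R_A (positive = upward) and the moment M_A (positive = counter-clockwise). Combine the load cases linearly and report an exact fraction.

Load 1 — applied couple M₀=3 kN·m at a=9/2 m (b=L-a=3/2):
  R_A = 0 kN
  M_A = -M₀ = -3 kN·m
Load 2 — point force P=-16 kN at a=4 m (b=L-a=2):
  R_A = P = (-16) = -16 kN
  M_A = Pa = (-16)·4 = -64 kN·m
Load 3 — point force P=17 kN at a=2 m (b=L-a=4):
  R_A = P = 17 kN
  M_A = Pa = 17·2 = 34 kN·m
Load 4 — point force P=12 kN at a=3 m (b=L-a=3):
  R_A = P = 12 kN
  M_A = Pa = 12·3 = 36 kN·m
Superposition: R_A = 13 kN, M_A = 3 kN·m

R_A = 13 kN, M_A = 3 kN·m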